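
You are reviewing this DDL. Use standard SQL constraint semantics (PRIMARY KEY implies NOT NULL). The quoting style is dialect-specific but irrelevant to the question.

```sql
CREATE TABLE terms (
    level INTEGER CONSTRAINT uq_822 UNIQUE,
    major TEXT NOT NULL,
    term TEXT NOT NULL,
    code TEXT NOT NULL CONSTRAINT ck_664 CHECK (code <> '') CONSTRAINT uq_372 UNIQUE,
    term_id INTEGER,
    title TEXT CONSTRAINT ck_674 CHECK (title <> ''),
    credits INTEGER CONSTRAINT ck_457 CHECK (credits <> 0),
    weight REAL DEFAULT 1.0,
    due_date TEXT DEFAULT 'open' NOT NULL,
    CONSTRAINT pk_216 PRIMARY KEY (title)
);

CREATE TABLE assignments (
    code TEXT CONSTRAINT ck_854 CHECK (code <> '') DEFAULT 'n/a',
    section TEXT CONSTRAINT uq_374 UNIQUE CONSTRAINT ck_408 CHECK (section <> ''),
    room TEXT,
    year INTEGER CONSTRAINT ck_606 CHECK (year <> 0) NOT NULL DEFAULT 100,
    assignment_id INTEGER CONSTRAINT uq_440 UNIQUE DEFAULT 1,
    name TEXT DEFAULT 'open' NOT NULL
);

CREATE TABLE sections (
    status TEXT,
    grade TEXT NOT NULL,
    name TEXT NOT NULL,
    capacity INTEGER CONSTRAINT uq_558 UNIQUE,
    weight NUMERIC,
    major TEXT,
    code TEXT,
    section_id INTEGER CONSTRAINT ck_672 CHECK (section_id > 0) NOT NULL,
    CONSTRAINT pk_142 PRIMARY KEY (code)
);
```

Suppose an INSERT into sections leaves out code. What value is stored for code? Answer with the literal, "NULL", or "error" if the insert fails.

error

code has no DEFAULT clause.
Omitting it would insert NULL, but it is part of the PRIMARY KEY, so the INSERT fails.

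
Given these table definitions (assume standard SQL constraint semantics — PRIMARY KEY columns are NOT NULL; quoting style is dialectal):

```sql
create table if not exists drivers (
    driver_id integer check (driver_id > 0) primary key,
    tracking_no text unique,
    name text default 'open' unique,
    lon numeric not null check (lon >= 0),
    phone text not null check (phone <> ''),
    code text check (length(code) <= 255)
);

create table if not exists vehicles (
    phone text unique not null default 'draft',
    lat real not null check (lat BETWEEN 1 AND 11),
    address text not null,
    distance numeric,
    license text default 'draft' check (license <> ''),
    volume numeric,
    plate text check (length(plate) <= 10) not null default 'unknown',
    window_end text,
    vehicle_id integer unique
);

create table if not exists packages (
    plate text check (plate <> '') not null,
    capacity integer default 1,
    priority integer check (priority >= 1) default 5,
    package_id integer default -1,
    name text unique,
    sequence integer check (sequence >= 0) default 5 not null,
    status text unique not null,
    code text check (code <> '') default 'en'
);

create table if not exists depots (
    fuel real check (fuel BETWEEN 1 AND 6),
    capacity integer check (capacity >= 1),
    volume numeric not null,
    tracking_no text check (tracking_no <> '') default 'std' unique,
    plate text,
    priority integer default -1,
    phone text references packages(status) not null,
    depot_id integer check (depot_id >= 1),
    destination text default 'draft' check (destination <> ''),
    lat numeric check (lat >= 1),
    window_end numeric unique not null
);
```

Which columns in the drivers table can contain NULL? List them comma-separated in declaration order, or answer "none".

tracking_no, name, code

- driver_id: part of the PRIMARY KEY, which implies NOT NULL → not nullable.
- tracking_no: UNIQUE does not imply NOT NULL → nullable.
- name: UNIQUE does not imply NOT NULL → nullable.
- lon: declared NOT NULL → not nullable.
- phone: declared NOT NULL → not nullable.
- code: CHECK does not forbid NULL (a CHECK constraint passes when its expression is NULL) → nullable.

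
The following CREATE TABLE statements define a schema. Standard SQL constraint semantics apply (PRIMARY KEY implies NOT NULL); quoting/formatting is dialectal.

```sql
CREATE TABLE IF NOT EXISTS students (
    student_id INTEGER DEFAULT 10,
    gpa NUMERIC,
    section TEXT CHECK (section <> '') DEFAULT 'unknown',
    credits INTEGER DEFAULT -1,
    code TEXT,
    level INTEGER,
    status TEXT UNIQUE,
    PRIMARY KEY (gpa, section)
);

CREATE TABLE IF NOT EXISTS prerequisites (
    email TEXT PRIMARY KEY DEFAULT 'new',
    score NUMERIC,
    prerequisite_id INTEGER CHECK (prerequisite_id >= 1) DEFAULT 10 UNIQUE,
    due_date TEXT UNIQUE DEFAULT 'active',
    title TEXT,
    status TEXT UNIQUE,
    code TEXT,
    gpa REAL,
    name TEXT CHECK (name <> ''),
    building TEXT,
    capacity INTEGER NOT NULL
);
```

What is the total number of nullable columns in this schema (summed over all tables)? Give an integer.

14

students: 5 nullable (student_id, credits, code, level, status — PK (gpa, section) and explicit NOT NULL columns excluded).
prerequisites: 9 nullable (score, prerequisite_id, due_date, title, status, code, gpa, name, building — PK (email) and explicit NOT NULL columns excluded).
Total: 5 + 9 = 14.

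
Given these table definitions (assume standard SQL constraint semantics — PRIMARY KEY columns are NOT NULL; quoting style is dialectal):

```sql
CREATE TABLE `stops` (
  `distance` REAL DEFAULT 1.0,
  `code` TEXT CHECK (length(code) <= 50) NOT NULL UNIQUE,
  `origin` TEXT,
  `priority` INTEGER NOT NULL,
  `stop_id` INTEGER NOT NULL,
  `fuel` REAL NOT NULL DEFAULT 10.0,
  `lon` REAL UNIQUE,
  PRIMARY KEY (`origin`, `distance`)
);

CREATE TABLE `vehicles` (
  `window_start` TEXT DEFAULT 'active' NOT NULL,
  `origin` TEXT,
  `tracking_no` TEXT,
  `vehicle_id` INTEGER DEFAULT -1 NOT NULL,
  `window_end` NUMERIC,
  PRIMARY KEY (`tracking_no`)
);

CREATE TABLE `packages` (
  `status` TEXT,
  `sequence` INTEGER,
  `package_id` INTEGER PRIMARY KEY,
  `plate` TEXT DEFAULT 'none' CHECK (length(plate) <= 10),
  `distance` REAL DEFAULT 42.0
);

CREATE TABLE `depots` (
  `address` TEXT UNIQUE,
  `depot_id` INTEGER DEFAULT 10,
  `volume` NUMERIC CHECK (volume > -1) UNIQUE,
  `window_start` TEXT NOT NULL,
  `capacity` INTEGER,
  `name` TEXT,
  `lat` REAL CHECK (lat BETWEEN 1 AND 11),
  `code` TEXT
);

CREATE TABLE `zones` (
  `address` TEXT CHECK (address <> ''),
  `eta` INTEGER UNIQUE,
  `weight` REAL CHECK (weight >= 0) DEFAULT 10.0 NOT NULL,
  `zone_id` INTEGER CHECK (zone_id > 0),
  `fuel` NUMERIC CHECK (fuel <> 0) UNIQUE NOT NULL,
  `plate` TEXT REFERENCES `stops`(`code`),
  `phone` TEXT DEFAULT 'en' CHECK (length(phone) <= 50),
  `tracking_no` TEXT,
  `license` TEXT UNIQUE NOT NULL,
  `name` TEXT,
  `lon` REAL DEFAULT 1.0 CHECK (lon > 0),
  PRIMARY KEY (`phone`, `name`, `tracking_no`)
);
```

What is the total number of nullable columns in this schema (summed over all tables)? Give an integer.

stops: 1 nullable (lon — PK (origin, distance) and explicit NOT NULL columns excluded).
vehicles: 2 nullable (origin, window_end — PK (tracking_no) and explicit NOT NULL columns excluded).
packages: 4 nullable (status, sequence, plate, distance — PK (package_id) and explicit NOT NULL columns excluded).
depots: 7 nullable (address, depot_id, volume, capacity, name, lat, code — PK none and explicit NOT NULL columns excluded).
zones: 5 nullable (address, eta, zone_id, plate, lon — PK (phone, name, tracking_no) and explicit NOT NULL columns excluded).
Total: 1 + 2 + 4 + 7 + 5 = 19.

19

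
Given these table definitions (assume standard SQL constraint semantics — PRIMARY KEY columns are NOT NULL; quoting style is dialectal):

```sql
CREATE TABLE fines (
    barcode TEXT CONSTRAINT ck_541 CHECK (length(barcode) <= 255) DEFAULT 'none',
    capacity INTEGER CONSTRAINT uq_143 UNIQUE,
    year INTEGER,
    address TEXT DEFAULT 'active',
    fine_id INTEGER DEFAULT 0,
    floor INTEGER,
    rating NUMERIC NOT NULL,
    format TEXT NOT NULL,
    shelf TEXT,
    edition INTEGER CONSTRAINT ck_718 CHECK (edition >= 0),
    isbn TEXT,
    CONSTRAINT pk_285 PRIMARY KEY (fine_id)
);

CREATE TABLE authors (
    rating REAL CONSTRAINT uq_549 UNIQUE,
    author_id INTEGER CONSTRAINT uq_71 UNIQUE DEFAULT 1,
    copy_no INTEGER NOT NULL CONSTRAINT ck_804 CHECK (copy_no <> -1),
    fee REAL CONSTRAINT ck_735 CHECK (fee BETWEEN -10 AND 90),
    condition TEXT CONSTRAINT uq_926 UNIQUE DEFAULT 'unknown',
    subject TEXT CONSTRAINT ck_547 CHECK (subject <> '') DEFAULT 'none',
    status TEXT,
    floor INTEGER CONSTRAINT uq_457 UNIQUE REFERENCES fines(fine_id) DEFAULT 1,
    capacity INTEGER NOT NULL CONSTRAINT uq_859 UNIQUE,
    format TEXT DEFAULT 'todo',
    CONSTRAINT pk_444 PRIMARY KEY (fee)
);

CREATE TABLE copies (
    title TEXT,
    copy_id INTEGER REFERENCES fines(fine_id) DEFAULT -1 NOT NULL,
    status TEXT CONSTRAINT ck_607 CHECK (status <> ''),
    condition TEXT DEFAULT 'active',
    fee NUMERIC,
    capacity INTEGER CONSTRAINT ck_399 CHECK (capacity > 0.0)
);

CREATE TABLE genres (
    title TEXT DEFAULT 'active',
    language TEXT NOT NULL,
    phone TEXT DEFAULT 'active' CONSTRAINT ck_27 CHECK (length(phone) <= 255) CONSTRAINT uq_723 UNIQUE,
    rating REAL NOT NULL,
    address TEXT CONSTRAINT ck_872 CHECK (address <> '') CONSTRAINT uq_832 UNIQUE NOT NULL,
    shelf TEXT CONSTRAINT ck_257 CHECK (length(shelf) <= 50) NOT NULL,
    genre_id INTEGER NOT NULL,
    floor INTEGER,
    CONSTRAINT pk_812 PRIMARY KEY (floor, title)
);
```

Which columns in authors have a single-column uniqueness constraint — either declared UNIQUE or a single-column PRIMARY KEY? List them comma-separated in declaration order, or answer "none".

rating, author_id, fee, condition, floor, capacity

- rating: declared UNIQUE → unique.
- author_id: declared UNIQUE → unique.
- copy_no: no UNIQUE or single-column PK constraint.
- fee: single-column PRIMARY KEY → unique.
- condition: declared UNIQUE → unique.
- subject: no UNIQUE or single-column PK constraint.
- status: no UNIQUE or single-column PK constraint.
- floor: declared UNIQUE → unique.
- capacity: declared UNIQUE → unique.
- format: no UNIQUE or single-column PK constraint.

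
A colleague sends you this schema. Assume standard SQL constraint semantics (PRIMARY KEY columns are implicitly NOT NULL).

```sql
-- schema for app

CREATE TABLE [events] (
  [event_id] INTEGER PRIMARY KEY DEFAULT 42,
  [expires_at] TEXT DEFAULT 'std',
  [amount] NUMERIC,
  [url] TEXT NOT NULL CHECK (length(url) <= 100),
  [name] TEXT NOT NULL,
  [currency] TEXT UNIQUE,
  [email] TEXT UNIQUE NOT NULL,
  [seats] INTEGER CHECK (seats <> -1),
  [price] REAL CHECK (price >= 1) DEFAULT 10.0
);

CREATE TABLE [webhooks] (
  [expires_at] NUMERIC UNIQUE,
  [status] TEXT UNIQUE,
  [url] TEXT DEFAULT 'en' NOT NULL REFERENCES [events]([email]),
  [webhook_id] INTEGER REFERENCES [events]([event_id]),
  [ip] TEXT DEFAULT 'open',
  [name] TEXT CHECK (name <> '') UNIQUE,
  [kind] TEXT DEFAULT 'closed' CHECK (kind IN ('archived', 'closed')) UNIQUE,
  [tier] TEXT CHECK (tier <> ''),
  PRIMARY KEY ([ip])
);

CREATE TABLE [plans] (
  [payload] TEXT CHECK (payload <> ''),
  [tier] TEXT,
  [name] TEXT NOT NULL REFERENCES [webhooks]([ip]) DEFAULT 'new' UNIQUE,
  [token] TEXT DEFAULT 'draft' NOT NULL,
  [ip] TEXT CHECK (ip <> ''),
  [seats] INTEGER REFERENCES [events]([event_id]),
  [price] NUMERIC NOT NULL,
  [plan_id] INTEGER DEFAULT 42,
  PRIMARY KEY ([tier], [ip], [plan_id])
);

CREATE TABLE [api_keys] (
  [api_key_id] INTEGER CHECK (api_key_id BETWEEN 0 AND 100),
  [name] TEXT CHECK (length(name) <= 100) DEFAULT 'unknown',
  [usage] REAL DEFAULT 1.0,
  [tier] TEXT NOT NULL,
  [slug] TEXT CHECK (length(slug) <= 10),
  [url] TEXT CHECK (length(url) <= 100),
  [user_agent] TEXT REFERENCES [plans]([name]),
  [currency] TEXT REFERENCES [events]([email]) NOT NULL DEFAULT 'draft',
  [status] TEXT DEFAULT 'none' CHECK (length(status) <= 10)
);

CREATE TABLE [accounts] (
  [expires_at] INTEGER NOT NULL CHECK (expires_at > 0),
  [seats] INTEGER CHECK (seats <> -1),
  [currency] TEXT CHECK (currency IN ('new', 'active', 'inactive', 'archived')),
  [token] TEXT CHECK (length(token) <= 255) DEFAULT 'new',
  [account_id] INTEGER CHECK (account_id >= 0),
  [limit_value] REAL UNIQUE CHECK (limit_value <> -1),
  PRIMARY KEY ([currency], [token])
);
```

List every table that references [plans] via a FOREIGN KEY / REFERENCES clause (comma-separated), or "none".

- api_keys.user_agent references plans(name).

api_keys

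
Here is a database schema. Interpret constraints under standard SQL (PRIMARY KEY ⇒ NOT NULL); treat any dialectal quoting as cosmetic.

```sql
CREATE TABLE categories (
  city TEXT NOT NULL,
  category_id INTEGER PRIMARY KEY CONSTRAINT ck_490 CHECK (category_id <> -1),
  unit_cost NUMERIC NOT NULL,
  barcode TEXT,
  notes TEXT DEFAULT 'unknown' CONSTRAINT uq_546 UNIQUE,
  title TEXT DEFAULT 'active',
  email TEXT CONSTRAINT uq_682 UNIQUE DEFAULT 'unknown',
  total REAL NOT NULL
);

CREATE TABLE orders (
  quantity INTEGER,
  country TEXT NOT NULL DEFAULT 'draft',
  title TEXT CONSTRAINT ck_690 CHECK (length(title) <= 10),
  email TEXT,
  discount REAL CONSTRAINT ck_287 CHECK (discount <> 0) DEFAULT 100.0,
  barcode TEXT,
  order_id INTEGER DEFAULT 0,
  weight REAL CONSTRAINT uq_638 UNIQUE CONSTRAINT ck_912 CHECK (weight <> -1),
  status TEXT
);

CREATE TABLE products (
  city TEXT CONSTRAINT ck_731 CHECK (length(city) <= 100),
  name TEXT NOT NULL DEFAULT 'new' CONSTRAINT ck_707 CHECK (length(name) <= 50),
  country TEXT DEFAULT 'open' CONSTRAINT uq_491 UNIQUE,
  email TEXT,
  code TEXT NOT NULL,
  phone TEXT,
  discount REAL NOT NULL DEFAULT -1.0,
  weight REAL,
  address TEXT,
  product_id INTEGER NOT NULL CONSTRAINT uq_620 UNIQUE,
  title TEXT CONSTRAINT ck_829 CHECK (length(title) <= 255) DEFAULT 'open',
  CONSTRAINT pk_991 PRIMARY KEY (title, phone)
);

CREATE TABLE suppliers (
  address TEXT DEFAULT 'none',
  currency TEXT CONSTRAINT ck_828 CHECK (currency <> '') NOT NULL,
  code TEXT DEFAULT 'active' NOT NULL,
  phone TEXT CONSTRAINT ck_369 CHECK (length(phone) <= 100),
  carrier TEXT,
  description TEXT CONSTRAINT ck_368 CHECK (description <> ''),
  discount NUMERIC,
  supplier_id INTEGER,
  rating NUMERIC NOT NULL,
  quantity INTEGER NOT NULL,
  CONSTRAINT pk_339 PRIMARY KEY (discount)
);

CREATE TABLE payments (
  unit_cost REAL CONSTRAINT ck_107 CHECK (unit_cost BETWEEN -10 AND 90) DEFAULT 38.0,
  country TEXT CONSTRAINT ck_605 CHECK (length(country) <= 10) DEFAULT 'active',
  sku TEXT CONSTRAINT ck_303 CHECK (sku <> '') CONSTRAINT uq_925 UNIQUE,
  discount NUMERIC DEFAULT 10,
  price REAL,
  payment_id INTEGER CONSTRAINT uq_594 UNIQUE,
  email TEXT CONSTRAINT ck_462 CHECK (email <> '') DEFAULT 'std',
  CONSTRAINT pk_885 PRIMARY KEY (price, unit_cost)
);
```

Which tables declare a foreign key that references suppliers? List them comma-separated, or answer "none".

none

No REFERENCES clause anywhere in the schema names suppliers.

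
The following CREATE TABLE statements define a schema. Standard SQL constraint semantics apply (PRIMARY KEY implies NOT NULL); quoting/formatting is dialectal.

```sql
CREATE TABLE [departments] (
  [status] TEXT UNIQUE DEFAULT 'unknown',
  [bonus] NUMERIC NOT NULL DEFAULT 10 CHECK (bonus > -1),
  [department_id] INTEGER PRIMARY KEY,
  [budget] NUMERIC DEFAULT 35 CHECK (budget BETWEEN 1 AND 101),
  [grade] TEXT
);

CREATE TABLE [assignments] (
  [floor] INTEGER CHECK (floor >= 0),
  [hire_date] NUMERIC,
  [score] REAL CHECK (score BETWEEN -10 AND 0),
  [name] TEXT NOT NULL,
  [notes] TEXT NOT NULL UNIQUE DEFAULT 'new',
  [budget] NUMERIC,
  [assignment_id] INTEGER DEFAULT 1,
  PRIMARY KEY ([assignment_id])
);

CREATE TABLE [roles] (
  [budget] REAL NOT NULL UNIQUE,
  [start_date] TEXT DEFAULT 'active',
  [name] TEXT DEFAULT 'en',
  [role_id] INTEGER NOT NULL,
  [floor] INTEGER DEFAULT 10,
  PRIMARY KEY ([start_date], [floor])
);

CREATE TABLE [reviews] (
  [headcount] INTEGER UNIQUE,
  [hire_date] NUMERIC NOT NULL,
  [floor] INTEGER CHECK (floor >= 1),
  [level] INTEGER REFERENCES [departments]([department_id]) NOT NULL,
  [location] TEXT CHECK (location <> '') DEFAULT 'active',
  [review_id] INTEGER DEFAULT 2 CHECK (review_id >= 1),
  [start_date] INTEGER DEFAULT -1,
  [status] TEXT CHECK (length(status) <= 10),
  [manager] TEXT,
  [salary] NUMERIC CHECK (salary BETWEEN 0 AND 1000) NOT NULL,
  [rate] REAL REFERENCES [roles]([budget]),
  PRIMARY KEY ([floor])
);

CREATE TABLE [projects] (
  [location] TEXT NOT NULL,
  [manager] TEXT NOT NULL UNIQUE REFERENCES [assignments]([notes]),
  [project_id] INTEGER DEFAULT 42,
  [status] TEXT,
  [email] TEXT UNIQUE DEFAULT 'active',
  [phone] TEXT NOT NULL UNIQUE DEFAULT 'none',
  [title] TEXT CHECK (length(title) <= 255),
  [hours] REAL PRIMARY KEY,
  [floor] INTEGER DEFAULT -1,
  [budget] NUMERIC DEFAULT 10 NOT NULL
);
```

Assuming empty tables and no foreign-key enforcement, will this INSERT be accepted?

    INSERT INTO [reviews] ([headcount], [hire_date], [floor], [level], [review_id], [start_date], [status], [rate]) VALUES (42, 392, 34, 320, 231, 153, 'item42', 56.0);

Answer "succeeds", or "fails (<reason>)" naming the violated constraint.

fails (NOT NULL on salary)

salary is omitted from the column list and has no DEFAULT, so it would receive NULL.
But salary is declared NOT NULL.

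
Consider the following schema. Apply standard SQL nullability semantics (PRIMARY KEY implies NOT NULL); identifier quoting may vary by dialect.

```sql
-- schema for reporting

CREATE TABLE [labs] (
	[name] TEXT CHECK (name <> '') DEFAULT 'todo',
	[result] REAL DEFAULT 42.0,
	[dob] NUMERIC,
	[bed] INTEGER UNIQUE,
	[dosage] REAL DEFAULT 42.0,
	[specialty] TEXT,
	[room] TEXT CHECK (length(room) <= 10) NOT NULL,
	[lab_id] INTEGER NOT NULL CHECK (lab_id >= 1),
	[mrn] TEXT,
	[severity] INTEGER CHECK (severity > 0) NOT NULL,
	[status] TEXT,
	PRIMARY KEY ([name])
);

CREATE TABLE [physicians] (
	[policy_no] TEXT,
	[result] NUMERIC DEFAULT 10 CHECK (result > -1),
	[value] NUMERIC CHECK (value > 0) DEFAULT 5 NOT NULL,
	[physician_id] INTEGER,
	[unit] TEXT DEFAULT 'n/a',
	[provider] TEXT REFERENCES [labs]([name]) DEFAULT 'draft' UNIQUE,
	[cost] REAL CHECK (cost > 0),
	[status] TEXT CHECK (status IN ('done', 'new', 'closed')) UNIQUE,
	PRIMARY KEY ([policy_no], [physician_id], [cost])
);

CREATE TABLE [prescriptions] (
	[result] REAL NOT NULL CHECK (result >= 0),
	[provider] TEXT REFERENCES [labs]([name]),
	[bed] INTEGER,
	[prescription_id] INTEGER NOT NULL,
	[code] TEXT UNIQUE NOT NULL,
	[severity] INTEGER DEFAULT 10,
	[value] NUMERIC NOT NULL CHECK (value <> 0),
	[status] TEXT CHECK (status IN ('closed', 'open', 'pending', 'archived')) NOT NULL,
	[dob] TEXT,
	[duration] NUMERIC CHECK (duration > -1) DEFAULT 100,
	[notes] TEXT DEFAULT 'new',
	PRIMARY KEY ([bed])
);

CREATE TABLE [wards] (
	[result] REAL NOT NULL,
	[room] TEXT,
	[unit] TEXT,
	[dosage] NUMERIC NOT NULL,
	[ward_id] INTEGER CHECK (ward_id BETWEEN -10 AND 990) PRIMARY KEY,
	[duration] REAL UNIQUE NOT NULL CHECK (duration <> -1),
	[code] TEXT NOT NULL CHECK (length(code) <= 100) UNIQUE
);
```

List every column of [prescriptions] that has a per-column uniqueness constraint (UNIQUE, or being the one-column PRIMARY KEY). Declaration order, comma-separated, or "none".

bed, code

- result: no UNIQUE or single-column PK constraint.
- provider: no UNIQUE or single-column PK constraint.
- bed: single-column PRIMARY KEY → unique.
- prescription_id: no UNIQUE or single-column PK constraint.
- code: declared UNIQUE → unique.
- severity: no UNIQUE or single-column PK constraint.
- value: no UNIQUE or single-column PK constraint.
- status: no UNIQUE or single-column PK constraint.
- dob: no UNIQUE or single-column PK constraint.
- duration: no UNIQUE or single-column PK constraint.
- notes: no UNIQUE or single-column PK constraint.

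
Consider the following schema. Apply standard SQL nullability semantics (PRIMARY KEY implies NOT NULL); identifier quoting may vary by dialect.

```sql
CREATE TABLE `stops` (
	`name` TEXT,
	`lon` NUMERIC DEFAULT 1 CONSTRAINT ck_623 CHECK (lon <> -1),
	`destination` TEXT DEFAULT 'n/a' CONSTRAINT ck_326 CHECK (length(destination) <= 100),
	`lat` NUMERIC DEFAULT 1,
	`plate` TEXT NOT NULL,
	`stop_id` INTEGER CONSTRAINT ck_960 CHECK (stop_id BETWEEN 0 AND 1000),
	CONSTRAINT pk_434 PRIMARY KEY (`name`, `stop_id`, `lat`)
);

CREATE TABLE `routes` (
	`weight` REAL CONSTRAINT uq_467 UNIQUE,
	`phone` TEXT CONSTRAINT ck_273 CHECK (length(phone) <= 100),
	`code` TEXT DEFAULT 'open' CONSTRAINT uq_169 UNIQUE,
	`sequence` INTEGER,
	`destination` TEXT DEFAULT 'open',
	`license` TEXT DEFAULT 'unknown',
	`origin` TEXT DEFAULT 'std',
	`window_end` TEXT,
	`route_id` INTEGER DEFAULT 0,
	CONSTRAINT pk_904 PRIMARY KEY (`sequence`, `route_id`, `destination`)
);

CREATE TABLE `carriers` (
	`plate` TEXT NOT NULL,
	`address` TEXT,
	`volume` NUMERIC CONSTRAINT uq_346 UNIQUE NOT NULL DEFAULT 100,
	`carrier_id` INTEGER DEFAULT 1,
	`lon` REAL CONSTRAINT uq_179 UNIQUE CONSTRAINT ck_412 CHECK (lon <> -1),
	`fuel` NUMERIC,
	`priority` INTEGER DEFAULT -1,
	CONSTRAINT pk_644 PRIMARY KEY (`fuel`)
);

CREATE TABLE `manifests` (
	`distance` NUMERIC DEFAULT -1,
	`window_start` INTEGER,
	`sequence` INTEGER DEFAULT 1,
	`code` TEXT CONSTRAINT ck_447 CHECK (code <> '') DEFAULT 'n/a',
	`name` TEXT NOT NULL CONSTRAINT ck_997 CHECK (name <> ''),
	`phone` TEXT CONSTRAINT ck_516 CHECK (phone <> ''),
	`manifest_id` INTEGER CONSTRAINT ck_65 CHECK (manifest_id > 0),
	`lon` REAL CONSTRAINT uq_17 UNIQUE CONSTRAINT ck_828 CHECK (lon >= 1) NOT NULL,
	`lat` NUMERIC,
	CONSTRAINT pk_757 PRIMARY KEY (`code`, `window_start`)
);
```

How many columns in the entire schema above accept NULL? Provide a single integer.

17

stops: 2 nullable (lon, destination — PK (name, stop_id, lat) and explicit NOT NULL columns excluded).
routes: 6 nullable (weight, phone, code, license, origin, window_end — PK (sequence, route_id, destination) and explicit NOT NULL columns excluded).
carriers: 4 nullable (address, carrier_id, lon, priority — PK (fuel) and explicit NOT NULL columns excluded).
manifests: 5 nullable (distance, sequence, phone, manifest_id, lat — PK (code, window_start) and explicit NOT NULL columns excluded).
Total: 2 + 6 + 4 + 5 = 17.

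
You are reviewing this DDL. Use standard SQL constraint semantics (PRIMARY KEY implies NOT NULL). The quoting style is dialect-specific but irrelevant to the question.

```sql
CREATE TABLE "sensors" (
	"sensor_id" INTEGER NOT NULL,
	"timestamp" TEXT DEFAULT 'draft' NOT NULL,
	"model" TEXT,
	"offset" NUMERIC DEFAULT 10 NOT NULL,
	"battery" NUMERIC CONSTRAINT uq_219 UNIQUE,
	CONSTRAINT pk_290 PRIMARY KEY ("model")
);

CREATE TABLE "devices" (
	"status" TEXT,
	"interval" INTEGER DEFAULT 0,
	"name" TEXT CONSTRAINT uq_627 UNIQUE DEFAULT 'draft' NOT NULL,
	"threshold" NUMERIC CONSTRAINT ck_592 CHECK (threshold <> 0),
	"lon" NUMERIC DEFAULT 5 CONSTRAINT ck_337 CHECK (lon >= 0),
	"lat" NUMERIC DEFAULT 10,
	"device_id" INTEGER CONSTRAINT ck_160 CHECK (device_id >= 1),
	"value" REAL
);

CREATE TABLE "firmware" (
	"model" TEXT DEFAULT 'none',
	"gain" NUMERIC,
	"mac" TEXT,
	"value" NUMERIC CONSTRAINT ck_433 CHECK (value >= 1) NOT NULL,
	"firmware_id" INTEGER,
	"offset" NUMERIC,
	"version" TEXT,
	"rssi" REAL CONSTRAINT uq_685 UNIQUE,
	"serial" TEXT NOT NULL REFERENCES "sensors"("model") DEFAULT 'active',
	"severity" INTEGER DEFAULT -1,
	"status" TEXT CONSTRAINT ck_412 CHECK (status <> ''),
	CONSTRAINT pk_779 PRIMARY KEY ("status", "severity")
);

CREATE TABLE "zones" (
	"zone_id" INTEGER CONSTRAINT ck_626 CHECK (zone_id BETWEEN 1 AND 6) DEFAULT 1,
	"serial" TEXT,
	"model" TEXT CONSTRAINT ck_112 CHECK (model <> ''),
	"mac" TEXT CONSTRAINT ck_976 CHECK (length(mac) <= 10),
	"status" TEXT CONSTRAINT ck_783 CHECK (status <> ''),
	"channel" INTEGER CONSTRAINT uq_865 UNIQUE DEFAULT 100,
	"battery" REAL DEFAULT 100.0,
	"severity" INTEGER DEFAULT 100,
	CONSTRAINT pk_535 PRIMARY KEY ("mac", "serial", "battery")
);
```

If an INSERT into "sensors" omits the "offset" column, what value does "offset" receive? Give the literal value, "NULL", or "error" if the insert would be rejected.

10

offset has an explicit DEFAULT 10.
When the column is omitted from an INSERT, that default is used.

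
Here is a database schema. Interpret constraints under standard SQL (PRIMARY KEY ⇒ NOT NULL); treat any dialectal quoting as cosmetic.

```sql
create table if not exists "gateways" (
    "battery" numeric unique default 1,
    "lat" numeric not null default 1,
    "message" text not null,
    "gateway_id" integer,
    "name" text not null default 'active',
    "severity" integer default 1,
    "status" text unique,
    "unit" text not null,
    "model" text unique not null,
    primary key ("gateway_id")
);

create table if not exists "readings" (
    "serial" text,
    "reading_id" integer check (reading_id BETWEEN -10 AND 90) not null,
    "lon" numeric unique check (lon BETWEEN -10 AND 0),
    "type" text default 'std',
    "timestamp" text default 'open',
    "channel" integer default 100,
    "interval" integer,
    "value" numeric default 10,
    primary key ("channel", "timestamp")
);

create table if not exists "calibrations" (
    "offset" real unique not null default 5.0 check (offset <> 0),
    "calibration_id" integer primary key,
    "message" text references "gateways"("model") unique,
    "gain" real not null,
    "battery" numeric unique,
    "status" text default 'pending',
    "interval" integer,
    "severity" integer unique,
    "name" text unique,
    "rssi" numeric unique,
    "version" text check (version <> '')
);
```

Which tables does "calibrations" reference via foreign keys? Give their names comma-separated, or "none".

- message REFERENCES gateways(model).

gateways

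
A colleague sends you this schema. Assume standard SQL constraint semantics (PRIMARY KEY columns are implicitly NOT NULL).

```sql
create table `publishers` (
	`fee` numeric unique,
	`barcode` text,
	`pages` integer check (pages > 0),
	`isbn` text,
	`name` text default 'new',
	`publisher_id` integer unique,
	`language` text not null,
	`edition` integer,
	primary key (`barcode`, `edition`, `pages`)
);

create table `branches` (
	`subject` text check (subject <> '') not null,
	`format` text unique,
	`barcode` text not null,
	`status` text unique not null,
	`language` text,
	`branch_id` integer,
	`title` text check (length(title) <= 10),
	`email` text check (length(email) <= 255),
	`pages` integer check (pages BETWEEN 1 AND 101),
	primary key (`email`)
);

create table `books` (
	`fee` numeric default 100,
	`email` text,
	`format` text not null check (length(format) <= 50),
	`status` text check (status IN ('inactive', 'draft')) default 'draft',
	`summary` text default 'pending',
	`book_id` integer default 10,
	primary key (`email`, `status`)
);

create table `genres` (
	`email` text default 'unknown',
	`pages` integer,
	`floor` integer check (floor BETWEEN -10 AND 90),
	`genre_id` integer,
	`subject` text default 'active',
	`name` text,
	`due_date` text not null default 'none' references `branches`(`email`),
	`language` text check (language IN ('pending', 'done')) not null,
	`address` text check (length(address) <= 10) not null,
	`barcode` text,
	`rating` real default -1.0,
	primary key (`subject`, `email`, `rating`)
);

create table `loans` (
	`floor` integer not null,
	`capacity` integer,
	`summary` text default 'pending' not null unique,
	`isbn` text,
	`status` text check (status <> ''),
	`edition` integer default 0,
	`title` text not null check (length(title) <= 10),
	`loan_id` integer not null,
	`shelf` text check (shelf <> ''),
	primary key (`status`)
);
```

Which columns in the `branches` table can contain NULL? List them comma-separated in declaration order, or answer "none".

- subject: declared NOT NULL → not nullable.
- format: UNIQUE does not imply NOT NULL → nullable.
- barcode: declared NOT NULL → not nullable.
- status: declared NOT NULL → not nullable.
- language: no NOT NULL constraint applies → nullable.
- branch_id: no NOT NULL constraint applies → nullable.
- title: CHECK does not forbid NULL (a CHECK constraint passes when its expression is NULL) → nullable.
- email: part of the PRIMARY KEY, which implies NOT NULL → not nullable.
- pages: CHECK does not forbid NULL (a CHECK constraint passes when its expression is NULL) → nullable.

format, language, branch_id, title, pages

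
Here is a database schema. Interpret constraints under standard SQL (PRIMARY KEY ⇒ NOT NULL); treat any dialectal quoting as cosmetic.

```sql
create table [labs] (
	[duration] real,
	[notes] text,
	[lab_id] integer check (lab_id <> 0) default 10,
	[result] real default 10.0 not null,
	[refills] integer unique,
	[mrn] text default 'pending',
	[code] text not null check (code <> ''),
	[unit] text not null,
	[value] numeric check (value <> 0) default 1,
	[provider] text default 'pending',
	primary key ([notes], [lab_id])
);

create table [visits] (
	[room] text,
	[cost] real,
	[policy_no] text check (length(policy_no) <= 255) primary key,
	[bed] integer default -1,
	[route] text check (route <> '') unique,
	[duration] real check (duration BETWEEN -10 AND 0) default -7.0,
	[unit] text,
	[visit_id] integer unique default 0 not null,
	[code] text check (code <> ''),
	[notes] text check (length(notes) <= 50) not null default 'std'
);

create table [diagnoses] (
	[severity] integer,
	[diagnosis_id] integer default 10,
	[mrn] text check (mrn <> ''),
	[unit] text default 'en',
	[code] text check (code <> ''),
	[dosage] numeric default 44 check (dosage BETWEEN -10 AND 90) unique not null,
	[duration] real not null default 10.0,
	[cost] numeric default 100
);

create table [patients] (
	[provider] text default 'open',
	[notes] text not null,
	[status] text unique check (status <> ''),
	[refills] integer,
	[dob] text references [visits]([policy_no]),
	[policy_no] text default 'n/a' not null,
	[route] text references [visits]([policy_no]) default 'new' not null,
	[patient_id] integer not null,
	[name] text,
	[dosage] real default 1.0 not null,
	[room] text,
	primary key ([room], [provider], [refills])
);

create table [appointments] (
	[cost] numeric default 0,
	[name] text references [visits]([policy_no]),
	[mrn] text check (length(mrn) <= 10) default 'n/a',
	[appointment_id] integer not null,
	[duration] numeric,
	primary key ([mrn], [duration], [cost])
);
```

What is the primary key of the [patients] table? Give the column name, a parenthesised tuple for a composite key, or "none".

A table-level PRIMARY KEY clause names 3 columns: room, provider, refills.
This is a composite key — the combination is unique, not each column individually.

(room, provider, refills)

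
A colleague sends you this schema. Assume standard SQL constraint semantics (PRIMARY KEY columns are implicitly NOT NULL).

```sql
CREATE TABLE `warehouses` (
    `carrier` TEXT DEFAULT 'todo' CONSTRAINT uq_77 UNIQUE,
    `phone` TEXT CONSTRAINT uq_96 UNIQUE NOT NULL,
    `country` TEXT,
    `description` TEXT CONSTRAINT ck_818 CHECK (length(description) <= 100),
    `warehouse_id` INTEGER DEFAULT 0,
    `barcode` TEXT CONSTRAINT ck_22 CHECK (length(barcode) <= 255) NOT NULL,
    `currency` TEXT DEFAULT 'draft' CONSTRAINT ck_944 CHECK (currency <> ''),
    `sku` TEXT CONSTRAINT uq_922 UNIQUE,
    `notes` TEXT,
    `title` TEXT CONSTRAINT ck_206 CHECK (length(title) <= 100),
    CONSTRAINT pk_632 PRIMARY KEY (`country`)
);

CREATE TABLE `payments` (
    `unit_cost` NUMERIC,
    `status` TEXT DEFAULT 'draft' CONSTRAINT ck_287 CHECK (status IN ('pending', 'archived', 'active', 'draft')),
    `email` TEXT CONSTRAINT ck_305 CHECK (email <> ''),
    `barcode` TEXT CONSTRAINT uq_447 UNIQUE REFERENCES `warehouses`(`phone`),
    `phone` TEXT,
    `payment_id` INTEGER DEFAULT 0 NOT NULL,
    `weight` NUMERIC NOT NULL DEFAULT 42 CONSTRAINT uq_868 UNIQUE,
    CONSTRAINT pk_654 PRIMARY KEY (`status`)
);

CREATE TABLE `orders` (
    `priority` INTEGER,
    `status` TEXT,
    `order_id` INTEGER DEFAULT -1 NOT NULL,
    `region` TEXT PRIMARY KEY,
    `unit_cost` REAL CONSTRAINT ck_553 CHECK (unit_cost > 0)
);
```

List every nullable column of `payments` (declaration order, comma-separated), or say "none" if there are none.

- unit_cost: no NOT NULL constraint applies → nullable.
- status: part of the PRIMARY KEY, which implies NOT NULL → not nullable.
- email: CHECK does not forbid NULL (a CHECK constraint passes when its expression is NULL) → nullable.
- barcode: a foreign key column may be NULL unless separately constrained → nullable.
- phone: no NOT NULL constraint applies → nullable.
- payment_id: declared NOT NULL → not nullable.
- weight: declared NOT NULL → not nullable.

unit_cost, email, barcode, phone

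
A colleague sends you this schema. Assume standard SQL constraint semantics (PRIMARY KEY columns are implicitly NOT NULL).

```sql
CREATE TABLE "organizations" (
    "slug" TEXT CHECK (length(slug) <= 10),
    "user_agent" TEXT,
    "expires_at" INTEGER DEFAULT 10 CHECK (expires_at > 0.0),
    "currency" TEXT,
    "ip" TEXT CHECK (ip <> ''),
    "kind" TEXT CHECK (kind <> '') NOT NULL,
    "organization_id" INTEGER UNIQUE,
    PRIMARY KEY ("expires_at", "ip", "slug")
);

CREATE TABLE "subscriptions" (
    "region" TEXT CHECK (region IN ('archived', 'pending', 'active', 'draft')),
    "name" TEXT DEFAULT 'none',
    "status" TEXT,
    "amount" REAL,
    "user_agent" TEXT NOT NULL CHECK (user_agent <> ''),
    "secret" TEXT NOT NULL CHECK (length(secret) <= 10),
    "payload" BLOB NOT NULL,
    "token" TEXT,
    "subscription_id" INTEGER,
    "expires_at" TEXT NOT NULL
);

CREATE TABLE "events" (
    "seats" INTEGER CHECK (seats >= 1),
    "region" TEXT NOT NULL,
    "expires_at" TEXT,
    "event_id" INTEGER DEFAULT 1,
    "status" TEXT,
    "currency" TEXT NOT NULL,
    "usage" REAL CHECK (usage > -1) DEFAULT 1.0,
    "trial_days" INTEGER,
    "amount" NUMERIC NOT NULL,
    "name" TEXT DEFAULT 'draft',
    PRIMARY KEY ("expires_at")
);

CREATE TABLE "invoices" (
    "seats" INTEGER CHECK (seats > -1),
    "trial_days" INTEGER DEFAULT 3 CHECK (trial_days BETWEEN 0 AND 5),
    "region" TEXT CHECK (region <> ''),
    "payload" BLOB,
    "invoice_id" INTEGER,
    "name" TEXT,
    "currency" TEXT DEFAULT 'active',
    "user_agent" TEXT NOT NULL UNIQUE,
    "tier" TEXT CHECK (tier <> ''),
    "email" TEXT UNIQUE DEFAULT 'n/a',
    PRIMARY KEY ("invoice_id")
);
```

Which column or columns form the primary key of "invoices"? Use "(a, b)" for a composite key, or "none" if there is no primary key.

invoice_id

invoice_id is declared PRIMARY KEY as a table-level PRIMARY KEY clause.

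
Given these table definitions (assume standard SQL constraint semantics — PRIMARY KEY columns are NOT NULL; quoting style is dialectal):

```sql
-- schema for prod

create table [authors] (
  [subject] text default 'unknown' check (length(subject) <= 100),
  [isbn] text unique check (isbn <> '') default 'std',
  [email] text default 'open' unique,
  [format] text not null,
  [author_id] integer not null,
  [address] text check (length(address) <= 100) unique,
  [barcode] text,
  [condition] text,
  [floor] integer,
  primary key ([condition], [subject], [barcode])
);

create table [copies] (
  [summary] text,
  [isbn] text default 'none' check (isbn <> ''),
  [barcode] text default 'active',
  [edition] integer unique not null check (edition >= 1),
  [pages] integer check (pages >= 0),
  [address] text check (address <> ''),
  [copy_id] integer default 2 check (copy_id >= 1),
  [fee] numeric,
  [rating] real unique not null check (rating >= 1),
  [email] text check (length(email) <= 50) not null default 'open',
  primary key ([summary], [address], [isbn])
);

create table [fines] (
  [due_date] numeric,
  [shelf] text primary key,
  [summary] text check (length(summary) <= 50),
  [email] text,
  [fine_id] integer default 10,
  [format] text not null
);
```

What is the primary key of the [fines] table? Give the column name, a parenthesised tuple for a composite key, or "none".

shelf

shelf is declared PRIMARY KEY inline on the column.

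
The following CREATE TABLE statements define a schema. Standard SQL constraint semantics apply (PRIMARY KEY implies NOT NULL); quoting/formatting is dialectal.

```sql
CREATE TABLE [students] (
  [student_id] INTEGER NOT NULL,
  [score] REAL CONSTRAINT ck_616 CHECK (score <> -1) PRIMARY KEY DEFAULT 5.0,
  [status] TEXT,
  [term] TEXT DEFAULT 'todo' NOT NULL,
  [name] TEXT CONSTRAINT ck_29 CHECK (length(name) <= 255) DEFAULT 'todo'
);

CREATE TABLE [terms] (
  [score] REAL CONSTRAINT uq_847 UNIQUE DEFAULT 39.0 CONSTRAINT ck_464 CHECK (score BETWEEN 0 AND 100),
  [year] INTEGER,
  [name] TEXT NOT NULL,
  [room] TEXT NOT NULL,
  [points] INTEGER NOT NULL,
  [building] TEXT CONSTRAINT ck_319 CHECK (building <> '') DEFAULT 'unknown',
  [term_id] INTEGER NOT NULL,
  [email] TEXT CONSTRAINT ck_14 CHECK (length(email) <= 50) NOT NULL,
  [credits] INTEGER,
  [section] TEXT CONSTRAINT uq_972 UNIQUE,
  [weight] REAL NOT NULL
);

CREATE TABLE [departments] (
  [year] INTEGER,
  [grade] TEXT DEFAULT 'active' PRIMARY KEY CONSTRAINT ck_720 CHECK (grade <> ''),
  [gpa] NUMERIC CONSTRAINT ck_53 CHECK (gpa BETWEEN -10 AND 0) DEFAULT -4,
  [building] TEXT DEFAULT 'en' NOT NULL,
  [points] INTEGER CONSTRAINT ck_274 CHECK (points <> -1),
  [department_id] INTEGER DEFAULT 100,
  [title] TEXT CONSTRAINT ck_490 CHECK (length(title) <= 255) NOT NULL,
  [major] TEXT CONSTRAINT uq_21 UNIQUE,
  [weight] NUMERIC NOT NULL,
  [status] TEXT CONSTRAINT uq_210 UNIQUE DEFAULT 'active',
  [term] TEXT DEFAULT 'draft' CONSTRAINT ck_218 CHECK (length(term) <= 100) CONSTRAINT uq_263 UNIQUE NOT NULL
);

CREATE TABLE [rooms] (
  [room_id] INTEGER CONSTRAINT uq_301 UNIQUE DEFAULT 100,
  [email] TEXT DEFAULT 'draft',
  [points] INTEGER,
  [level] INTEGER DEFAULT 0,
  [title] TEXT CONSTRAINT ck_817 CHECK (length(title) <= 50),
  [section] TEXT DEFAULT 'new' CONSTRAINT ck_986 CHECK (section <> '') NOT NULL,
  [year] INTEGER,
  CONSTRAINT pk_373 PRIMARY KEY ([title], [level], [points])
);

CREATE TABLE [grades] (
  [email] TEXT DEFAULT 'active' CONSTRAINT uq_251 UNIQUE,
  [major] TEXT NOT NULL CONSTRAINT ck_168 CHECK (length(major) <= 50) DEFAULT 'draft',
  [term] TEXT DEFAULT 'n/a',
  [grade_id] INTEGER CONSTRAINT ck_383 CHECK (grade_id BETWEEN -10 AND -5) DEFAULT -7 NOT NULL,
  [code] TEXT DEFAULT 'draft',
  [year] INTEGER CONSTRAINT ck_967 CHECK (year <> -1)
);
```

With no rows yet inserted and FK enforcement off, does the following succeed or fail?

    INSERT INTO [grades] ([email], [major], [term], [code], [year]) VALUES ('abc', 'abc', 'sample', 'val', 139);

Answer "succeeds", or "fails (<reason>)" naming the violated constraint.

succeeds

NOT NULL columns: grade_id defaults to -7; major is supplied.
CHECK constraints: 'abc' satisfies (length(major) <= 50); 139 satisfies (year <> -1).
No constraint is violated.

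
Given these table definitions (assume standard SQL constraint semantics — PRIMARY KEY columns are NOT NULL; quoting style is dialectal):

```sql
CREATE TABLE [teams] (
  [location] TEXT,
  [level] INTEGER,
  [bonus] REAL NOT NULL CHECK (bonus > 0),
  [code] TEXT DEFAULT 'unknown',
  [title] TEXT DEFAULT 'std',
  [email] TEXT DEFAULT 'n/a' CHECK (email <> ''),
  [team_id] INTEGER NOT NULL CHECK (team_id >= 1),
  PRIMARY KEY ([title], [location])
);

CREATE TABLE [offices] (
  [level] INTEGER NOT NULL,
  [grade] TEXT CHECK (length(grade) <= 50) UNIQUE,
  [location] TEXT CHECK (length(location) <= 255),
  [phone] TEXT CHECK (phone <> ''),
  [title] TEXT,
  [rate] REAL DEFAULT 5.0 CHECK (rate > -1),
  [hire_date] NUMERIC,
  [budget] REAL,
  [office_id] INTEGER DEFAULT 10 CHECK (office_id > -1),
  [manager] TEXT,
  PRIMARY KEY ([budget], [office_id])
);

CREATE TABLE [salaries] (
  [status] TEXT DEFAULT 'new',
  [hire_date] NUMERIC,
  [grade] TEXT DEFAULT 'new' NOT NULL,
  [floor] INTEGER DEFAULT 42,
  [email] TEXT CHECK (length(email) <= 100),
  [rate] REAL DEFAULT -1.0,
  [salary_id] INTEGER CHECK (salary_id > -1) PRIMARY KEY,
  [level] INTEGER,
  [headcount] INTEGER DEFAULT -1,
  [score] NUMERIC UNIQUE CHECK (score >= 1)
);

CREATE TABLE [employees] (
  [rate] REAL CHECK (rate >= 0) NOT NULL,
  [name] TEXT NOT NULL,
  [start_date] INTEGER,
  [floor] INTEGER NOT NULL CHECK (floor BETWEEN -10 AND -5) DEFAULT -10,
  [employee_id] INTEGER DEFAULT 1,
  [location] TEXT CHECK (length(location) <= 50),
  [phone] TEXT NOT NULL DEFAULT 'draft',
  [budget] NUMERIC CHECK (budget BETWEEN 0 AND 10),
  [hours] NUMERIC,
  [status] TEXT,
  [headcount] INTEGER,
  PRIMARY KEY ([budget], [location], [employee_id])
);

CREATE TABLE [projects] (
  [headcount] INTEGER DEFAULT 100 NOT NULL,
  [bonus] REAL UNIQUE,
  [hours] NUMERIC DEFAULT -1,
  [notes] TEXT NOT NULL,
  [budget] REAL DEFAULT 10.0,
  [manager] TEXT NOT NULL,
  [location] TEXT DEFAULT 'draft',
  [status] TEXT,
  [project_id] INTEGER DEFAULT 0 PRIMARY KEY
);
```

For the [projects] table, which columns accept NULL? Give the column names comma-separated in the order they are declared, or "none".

- headcount: declared NOT NULL → not nullable.
- bonus: UNIQUE does not imply NOT NULL → nullable.
- hours: DEFAULT only fills an omitted column; an explicit NULL is still allowed → nullable.
- notes: declared NOT NULL → not nullable.
- budget: DEFAULT only fills an omitted column; an explicit NULL is still allowed → nullable.
- manager: declared NOT NULL → not nullable.
- location: DEFAULT only fills an omitted column; an explicit NULL is still allowed → nullable.
- status: no NOT NULL constraint applies → nullable.
- project_id: part of the PRIMARY KEY, which implies NOT NULL → not nullable.

bonus, hours, budget, location, status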